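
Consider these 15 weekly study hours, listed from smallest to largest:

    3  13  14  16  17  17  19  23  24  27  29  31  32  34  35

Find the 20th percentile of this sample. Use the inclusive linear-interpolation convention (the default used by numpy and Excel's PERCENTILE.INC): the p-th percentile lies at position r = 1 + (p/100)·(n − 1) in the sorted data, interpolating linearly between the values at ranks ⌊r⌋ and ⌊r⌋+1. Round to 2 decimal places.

n = 15.
r = 1 + (20/100)·(15 − 1) = 1 + 2.8 = 3.8.
Rank 3 is 14 and rank 4 is 16.
Interpolate: 14 + 0.8·(16 − 14) = 14 + 0.8·2 = 15.6.

15.60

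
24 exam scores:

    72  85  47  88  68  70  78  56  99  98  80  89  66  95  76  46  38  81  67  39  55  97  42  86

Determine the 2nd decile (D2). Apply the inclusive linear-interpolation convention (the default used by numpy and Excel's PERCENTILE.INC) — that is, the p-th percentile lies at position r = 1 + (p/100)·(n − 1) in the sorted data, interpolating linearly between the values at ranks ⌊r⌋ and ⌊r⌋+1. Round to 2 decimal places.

Sorted: 38, 39, 42, 46, 47, 55, 56, 66, 67, 68, 70, 72, 76, 78, 80, 81, 85, 86, 88, 89, 95, 97, 98, 99.
n = 24.
r = 1 + (20/100)·(24 − 1) = 1 + 4.6 = 5.6.
Rank 5 is 47 and rank 6 is 55.
Interpolate: 47 + 0.6·(55 − 47) = 47 + 0.6·8 = 51.8.

51.80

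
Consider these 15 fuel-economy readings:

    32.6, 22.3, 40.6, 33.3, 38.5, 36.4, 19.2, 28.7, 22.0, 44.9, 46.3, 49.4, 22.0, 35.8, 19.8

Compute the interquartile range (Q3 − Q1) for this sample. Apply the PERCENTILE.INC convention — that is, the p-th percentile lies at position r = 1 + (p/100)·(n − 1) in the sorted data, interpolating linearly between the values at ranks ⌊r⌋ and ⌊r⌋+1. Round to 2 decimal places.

Sorted: 19.2, 19.8, 22.0, 22.0, 22.3, 28.7, 32.6, 33.3, 35.8, 36.4, 38.5, 40.6, 44.9, 46.3, 49.4.
n = 15.
P25: r = 4.5; ranks 4–5 are 22.0, 22.3; interpolating gives 22.15.
P75: r = 11.5; ranks 11–12 are 38.5, 40.6; interpolating gives 39.55.
Difference: 39.55 − 22.15 = 17.4.

17.40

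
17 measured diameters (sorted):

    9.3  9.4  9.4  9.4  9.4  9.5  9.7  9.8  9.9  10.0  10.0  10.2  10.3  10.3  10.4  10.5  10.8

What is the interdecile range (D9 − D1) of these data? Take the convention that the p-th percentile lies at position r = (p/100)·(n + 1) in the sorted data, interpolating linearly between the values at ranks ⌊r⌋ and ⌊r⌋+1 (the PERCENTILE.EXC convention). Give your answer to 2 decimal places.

n = 17.
P10: r = 1.8; ranks 1–2 are 9.3, 9.4; interpolating gives 9.38.
P90: r = 16.2; ranks 16–17 are 10.5, 10.8; interpolating gives 10.56.
Difference: 10.56 − 9.38 = 1.18.

1.18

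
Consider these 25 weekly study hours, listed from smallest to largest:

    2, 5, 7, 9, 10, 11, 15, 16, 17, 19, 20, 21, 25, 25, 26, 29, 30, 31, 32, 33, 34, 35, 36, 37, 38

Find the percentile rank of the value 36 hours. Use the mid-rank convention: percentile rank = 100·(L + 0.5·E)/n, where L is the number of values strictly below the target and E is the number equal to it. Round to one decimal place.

Count below 36: L = 22; count equal: E = 1; n = 25.
Percentile rank = 100·(22 + 0.5·1)/25 = 100·22.5/25 = 90.

90.0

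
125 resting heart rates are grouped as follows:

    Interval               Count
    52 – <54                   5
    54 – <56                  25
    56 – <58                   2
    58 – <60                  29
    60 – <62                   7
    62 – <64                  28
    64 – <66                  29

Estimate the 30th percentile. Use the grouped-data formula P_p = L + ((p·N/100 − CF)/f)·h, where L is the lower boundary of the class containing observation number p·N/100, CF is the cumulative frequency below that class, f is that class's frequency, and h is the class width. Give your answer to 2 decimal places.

58.38

N = 125; target position k = 30/100 · 125 = 37.5.
Cumulative frequencies: 5, 30, 32, 61, 68, 96, 125.
Observation 37.5 falls in the class 58 – <60.
L = 58, CF = 32, f = 29, h = 2.
P30 = 58 + ((37.5 − 32)/29)·2 = 58 + 0.37931 = 58.3793.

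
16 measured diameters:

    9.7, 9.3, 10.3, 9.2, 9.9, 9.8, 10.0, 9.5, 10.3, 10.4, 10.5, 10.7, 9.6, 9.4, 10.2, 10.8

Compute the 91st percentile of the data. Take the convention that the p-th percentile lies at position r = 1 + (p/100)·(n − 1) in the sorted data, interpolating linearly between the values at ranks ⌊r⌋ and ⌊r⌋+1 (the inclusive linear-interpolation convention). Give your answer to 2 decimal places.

Sorted: 9.2, 9.3, 9.4, 9.5, 9.6, 9.7, 9.8, 9.9, 10.0, 10.2, 10.3, 10.3, 10.4, 10.5, 10.7, 10.8.
n = 16.
r = 1 + (91/100)·(16 − 1) = 1 + 13.65 = 14.65.
Rank 14 is 10.5 and rank 15 is 10.7.
Interpolate: 10.5 + 0.65·(10.7 − 10.5) = 10.5 + 0.65·0.2 = 10.63.

10.63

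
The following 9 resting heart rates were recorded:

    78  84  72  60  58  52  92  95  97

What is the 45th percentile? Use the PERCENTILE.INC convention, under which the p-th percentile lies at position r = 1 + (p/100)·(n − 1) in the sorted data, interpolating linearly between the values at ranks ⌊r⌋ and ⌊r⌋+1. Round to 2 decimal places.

75.60

Sorted: 52, 58, 60, 72, 78, 84, 92, 95, 97.
n = 9.
r = 1 + (45/100)·(9 − 1) = 1 + 3.6 = 4.6.
Rank 4 is 72 and rank 5 is 78.
Interpolate: 72 + 0.6·(78 − 72) = 72 + 0.6·6 = 75.6.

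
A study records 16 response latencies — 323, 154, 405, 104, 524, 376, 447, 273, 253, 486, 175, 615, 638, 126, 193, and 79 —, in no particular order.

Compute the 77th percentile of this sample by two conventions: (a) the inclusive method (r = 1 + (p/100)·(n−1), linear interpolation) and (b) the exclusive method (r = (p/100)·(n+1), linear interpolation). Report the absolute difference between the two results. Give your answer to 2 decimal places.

20.97

Sorted: 79, 104, 126, 154, 175, 193, 253, 273, 323, 376, 405, 447, 486, 524, 615, 638.
n = 16.
(a) r = 12.55; between ranks 12 (447) and 13 (486): 468.45.
(b) r = 13.09; between ranks 13 (486) and 14 (524): 489.42.
|468.45 − 489.42| = 20.97.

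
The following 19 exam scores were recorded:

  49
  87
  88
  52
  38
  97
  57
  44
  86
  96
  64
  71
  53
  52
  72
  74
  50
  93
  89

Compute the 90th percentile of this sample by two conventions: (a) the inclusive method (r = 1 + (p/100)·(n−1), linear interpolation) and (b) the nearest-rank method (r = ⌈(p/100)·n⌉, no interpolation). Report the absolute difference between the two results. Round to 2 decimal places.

2.40

Sorted: 38, 44, 49, 50, 52, 52, 53, 57, 64, 71, 72, 74, 86, 87, 88, 89, 93, 96, 97.
n = 19.
(a) r = 17.2; between ranks 17 (93) and 18 (96): 93.6.
(b) the nearest-rank method: rank 18 → 96.
|93.6 − 96| = 2.4.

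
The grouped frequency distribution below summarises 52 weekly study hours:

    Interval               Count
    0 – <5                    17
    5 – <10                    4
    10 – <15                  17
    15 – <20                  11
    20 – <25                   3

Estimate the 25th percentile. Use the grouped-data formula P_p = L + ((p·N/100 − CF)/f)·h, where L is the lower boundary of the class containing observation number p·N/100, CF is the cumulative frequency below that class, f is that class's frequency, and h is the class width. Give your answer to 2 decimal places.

3.82

N = 52; target position k = 25/100 · 52 = 13.
Cumulative frequencies: 17, 21, 38, 49, 52.
Observation 13 falls in the class 0 – <5.
L = 0, CF = 0, f = 17, h = 5.
P25 = 0 + ((13 − 0)/17)·5 = 0 + 3.82353 = 3.82353.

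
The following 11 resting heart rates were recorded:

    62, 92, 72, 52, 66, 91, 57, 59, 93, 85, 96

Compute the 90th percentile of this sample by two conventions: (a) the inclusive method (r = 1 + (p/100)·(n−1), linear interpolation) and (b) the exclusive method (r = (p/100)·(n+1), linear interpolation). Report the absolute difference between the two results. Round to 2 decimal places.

Sorted: 52, 57, 59, 62, 66, 72, 85, 91, 92, 93, 96.
n = 11.
(a) r = 10 → value at rank 10 = 93.
(b) r = 10.8; between ranks 10 (93) and 11 (96): 95.4.
|93 − 95.4| = 2.4.

2.40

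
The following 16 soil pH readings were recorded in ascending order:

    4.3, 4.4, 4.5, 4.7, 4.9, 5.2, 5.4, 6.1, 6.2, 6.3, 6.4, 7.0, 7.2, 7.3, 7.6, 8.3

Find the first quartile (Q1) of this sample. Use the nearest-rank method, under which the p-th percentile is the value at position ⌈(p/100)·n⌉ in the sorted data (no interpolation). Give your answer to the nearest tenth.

4.7

n = 16.
Position = ⌈25/100 · 16⌉ = ⌈4⌉ = 4.
The value at rank 4 is 4.7.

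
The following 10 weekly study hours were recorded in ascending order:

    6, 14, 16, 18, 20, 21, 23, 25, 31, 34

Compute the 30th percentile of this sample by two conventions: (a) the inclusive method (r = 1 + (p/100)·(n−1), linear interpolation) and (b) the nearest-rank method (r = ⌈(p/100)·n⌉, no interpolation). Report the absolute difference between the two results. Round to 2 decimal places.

1.40

n = 10.
(a) r = 3.7; between ranks 3 (16) and 4 (18): 17.4.
(b) the nearest-rank method: rank 3 → 16.
|17.4 − 16| = 1.4.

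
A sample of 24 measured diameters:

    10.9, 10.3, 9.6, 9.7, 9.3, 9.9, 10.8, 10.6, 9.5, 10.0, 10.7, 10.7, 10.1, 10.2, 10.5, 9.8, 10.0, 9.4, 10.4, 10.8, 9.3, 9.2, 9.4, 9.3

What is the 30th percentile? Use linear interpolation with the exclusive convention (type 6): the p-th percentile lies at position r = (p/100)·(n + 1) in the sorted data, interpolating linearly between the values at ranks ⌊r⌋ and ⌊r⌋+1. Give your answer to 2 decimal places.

9.55

Sorted: 9.2, 9.3, 9.3, 9.3, 9.4, 9.4, 9.5, 9.6, 9.7, 9.8, 9.9, 10.0, 10.0, 10.1, 10.2, 10.3, 10.4, 10.5, 10.6, 10.7, 10.7, 10.8, 10.8, 10.9.
n = 24.
r = (30/100)·(24 + 1) = 7.5.
Rank 7 is 9.5 and rank 8 is 9.6.
Interpolate: 9.5 + 0.5·(9.6 − 9.5) = 9.5 + 0.5·0.1 = 9.55.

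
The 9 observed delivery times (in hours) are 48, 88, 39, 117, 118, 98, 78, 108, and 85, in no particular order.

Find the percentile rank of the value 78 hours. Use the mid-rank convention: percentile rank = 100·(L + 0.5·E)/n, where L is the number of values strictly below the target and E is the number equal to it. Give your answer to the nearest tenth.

27.8

Sorted: 39, 48, 78, 85, 88, 98, 108, 117, 118.
Count below 78: L = 2; count equal: E = 1; n = 9.
Percentile rank = 100·(2 + 0.5·1)/9 = 100·2.5/9 = 27.78.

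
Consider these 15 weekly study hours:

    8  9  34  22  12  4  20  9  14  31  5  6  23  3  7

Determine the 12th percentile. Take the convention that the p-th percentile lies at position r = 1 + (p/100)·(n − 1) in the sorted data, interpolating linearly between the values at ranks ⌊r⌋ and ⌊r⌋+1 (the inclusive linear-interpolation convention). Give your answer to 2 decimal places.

4.68

Sorted: 3, 4, 5, 6, 7, 8, 9, 9, 12, 14, 20, 22, 23, 31, 34.
n = 15.
r = 1 + (12/100)·(15 − 1) = 1 + 1.68 = 2.68.
Rank 2 is 4 and rank 3 is 5.
Interpolate: 4 + 0.68·(5 − 4) = 4 + 0.68·1 = 4.68.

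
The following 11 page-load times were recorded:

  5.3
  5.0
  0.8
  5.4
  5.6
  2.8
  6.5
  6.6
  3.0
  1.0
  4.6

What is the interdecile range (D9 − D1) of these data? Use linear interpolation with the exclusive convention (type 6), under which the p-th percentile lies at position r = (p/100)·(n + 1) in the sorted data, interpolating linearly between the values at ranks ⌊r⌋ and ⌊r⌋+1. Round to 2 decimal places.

Sorted: 0.8, 1.0, 2.8, 3.0, 4.6, 5.0, 5.3, 5.4, 5.6, 6.5, 6.6.
n = 11.
P10: r = 1.2; ranks 1–2 are 0.8, 1.0; interpolating gives 0.84.
P90: r = 10.8; ranks 10–11 are 6.5, 6.6; interpolating gives 6.58.
Difference: 6.58 − 0.84 = 5.74.

5.74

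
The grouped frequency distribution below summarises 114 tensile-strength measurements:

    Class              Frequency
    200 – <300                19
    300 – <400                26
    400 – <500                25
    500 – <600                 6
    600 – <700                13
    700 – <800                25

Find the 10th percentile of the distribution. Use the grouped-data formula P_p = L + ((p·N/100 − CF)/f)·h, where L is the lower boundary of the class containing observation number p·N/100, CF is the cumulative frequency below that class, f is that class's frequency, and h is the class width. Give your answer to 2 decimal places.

N = 114; target position k = 10/100 · 114 = 11.4.
Cumulative frequencies: 19, 45, 70, 76, 89, 114.
Observation 11.4 falls in the class 200 – <300.
L = 200, CF = 0, f = 19, h = 100.
P10 = 200 + ((11.4 − 0)/19)·100 = 200 + 60 = 260.

260.00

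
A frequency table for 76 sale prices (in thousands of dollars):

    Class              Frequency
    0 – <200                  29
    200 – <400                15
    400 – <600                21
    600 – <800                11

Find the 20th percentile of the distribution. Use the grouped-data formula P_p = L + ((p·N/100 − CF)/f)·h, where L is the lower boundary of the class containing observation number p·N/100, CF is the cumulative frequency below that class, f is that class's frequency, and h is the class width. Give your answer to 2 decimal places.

104.83

N = 76; target position k = 20/100 · 76 = 15.2.
Cumulative frequencies: 29, 44, 65, 76.
Observation 15.2 falls in the class 0 – <200.
L = 0, CF = 0, f = 29, h = 200.
P20 = 0 + ((15.2 − 0)/29)·200 = 0 + 104.828 = 104.828.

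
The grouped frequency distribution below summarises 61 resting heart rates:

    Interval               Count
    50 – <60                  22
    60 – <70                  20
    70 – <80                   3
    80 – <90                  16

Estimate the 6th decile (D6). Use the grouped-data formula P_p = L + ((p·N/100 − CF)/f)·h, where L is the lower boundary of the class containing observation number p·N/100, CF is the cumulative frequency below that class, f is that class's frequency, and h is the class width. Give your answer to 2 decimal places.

N = 61; target position k = 60/100 · 61 = 36.6.
Cumulative frequencies: 22, 42, 45, 61.
Observation 36.6 falls in the class 60 – <70.
L = 60, CF = 22, f = 20, h = 10.
P60 = 60 + ((36.6 − 22)/20)·10 = 60 + 7.3 = 67.3.

67.30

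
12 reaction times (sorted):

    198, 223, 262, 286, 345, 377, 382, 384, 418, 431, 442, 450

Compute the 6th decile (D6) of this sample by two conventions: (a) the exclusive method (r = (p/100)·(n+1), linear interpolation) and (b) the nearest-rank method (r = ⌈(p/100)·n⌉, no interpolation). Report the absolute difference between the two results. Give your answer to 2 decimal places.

n = 12.
(a) r = 7.8; between ranks 7 (382) and 8 (384): 383.6.
(b) the nearest-rank method: rank 8 → 384.
|383.6 − 384| = 0.4.

0.40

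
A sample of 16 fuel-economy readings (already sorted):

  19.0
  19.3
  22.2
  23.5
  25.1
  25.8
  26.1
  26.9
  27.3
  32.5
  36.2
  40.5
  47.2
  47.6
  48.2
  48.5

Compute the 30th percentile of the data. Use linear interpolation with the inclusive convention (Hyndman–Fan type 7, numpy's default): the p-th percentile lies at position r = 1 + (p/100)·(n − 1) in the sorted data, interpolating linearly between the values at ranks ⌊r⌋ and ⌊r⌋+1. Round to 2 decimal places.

25.45

n = 16.
r = 1 + (30/100)·(16 − 1) = 1 + 4.5 = 5.5.
Rank 5 is 25.1 and rank 6 is 25.8.
Interpolate: 25.1 + 0.5·(25.8 − 25.1) = 25.1 + 0.5·0.7 = 25.45.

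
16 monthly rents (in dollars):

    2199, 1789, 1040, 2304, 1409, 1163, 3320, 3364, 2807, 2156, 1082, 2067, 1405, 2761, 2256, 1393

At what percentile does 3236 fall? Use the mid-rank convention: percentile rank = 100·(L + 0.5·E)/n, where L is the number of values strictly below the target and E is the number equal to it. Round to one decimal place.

87.5

Sorted: 1040, 1082, 1163, 1393, 1405, 1409, 1789, 2067, 2156, 2199, 2256, 2304, 2761, 2807, 3320, 3364.
Count below 3236: L = 14; count equal: E = 0; n = 16.
Percentile rank = 100·(14 + 0.5·0)/16 = 100·14/16 = 87.5.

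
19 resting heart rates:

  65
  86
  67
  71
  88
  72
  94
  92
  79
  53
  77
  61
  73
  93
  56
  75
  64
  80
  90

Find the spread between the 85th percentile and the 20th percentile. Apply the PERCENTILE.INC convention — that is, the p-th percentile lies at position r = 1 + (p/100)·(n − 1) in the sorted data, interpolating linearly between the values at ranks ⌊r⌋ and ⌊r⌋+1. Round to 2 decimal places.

26.00

Sorted: 53, 56, 61, 64, 65, 67, 71, 72, 73, 75, 77, 79, 80, 86, 88, 90, 92, 93, 94.
n = 19.
P20: r = 4.6; ranks 4–5 are 64, 65; interpolating gives 64.6.
P85: r = 16.3; ranks 16–17 are 90, 92; interpolating gives 90.6.
Difference: 90.6 − 64.6 = 26.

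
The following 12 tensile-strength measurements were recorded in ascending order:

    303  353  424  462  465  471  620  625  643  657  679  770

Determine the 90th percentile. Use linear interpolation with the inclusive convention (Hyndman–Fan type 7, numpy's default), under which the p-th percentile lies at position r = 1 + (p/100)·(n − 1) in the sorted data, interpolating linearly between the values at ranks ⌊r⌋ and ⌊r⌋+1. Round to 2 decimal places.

676.80

n = 12.
r = 1 + (90/100)·(12 − 1) = 1 + 9.9 = 10.9.
Rank 10 is 657 and rank 11 is 679.
Interpolate: 657 + 0.9·(679 − 657) = 657 + 0.9·22 = 676.8.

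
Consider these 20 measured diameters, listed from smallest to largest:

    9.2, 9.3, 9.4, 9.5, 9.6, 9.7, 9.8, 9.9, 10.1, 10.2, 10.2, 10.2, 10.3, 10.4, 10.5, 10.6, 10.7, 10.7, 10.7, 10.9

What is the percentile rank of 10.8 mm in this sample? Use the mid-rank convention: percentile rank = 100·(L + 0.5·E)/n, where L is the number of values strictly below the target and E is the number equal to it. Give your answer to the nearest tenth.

95.0

Count below 10.8: L = 19; count equal: E = 0; n = 20.
Percentile rank = 100·(19 + 0.5·0)/20 = 100·19/20 = 95.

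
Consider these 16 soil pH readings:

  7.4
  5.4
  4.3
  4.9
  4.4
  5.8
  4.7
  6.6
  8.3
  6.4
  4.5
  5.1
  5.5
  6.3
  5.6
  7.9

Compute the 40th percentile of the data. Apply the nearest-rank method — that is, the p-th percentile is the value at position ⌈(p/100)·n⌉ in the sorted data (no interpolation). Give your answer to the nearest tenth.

Sorted: 4.3, 4.4, 4.5, 4.7, 4.9, 5.1, 5.4, 5.5, 5.6, 5.8, 6.3, 6.4, 6.6, 7.4, 7.9, 8.3.
n = 16.
Position = ⌈40/100 · 16⌉ = ⌈6.4⌉ = 7.
The value at rank 7 is 5.4.

5.4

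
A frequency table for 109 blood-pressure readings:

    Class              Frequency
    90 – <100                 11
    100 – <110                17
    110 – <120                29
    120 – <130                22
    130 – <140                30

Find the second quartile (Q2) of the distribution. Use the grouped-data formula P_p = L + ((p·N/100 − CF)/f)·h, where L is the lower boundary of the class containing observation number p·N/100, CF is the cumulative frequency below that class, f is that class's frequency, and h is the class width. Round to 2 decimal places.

N = 109; target position k = 50/100 · 109 = 54.5.
Cumulative frequencies: 11, 28, 57, 79, 109.
Observation 54.5 falls in the class 110 – <120.
L = 110, CF = 28, f = 29, h = 10.
P50 = 110 + ((54.5 − 28)/29)·10 = 110 + 9.13793 = 119.138.

119.14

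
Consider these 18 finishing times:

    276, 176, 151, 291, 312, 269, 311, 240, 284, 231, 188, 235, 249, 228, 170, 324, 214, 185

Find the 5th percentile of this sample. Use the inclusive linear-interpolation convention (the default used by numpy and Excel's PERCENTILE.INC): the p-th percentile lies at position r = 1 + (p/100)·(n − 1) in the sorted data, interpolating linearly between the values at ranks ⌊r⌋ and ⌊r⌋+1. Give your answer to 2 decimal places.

Sorted: 151, 170, 176, 185, 188, 214, 228, 231, 235, 240, 249, 269, 276, 284, 291, 311, 312, 324.
n = 18.
r = 1 + (5/100)·(18 − 1) = 1 + 0.85 = 1.85.
Rank 1 is 151 and rank 2 is 170.
Interpolate: 151 + 0.85·(170 − 151) = 151 + 0.85·19 = 167.15.

167.15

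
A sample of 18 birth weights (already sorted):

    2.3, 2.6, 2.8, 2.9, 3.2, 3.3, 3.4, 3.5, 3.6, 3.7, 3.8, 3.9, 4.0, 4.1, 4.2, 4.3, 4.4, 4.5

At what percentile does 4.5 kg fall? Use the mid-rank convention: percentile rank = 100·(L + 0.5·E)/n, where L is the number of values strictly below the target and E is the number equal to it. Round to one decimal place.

Count below 4.5: L = 17; count equal: E = 1; n = 18.
Percentile rank = 100·(17 + 0.5·1)/18 = 100·17.5/18 = 97.22.

97.2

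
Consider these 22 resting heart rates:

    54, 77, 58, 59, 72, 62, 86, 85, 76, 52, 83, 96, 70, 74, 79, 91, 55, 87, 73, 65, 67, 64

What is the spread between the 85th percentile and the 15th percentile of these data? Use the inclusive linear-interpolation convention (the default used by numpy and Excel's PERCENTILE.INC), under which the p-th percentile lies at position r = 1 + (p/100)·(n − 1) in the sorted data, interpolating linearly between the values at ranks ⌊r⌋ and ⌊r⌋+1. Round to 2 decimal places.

Sorted: 52, 54, 55, 58, 59, 62, 64, 65, 67, 70, 72, 73, 74, 76, 77, 79, 83, 85, 86, 87, 91, 96.
n = 22.
P15: r = 4.15; ranks 4–5 are 58, 59; interpolating gives 58.15.
P85: r = 18.85; ranks 18–19 are 85, 86; interpolating gives 85.85.
Difference: 85.85 − 58.15 = 27.7.

27.70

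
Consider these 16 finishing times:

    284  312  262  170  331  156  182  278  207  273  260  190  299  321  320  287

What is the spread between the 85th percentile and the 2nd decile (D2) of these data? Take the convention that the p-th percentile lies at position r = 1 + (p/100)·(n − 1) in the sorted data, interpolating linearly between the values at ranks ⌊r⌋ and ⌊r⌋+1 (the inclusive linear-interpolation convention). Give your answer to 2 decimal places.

128.00

Sorted: 156, 170, 182, 190, 207, 260, 262, 273, 278, 284, 287, 299, 312, 320, 321, 331.
n = 16.
P20: r = 4 (integer) → 190.
P85: r = 13.75; ranks 13–14 are 312, 320; interpolating gives 318.
Difference: 318 − 190 = 128.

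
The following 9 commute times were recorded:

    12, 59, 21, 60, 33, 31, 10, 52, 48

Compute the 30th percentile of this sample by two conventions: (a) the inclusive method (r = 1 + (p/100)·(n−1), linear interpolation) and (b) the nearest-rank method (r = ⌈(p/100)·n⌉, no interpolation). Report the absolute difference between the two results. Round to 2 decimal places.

4.00

Sorted: 10, 12, 21, 31, 33, 48, 52, 59, 60.
n = 9.
(a) r = 3.4; between ranks 3 (21) and 4 (31): 25.
(b) the nearest-rank method: rank 3 → 21.
|25 − 21| = 4.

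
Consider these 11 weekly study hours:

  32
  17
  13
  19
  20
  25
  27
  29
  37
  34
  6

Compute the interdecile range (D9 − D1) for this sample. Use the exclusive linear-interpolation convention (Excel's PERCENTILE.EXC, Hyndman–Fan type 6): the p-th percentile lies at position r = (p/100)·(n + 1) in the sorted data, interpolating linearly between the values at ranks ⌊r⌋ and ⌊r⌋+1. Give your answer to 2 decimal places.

Sorted: 6, 13, 17, 19, 20, 25, 27, 29, 32, 34, 37.
n = 11.
P10: r = 1.2; ranks 1–2 are 6, 13; interpolating gives 7.4.
P90: r = 10.8; ranks 10–11 are 34, 37; interpolating gives 36.4.
Difference: 36.4 − 7.4 = 29.

29.00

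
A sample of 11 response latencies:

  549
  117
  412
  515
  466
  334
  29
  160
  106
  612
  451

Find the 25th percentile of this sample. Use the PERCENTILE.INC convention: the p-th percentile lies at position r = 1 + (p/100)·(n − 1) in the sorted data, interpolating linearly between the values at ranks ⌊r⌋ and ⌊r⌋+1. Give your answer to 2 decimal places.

Sorted: 29, 106, 117, 160, 334, 412, 451, 466, 515, 549, 612.
n = 11.
r = 1 + (25/100)·(11 − 1) = 1 + 2.5 = 3.5.
Rank 3 is 117 and rank 4 is 160.
Interpolate: 117 + 0.5·(160 − 117) = 117 + 0.5·43 = 138.5.

138.50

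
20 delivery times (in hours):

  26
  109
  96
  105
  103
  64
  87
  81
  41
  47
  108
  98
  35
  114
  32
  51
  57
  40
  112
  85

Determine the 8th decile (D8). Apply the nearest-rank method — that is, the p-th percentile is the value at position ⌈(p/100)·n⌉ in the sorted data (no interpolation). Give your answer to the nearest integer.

Sorted: 26, 32, 35, 40, 41, 47, 51, 57, 64, 81, 85, 87, 96, 98, 103, 105, 108, 109, 112, 114.
n = 20.
Position = ⌈80/100 · 20⌉ = ⌈16⌉ = 16.
The value at rank 16 is 105.

105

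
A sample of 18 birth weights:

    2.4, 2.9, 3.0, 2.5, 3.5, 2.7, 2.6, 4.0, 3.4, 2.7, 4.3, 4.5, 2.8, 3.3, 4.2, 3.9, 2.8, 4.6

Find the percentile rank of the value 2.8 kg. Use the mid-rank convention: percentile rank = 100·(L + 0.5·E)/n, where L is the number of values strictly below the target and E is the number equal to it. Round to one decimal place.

Sorted: 2.4, 2.5, 2.6, 2.7, 2.7, 2.8, 2.8, 2.9, 3.0, 3.3, 3.4, 3.5, 3.9, 4.0, 4.2, 4.3, 4.5, 4.6.
Count below 2.8: L = 5; count equal: E = 2; n = 18.
Percentile rank = 100·(5 + 0.5·2)/18 = 100·6/18 = 33.33.

33.3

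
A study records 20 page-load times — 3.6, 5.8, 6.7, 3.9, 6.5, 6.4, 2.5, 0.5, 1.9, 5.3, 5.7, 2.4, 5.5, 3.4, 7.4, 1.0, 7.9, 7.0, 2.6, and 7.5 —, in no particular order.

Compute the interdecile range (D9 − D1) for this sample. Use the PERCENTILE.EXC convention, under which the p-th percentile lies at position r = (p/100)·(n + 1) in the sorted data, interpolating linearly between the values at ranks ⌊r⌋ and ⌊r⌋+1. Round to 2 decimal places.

Sorted: 0.5, 1.0, 1.9, 2.4, 2.5, 2.6, 3.4, 3.6, 3.9, 5.3, 5.5, 5.7, 5.8, 6.4, 6.5, 6.7, 7.0, 7.4, 7.5, 7.9.
n = 20.
P10: r = 2.1; ranks 2–3 are 1.0, 1.9; interpolating gives 1.09.
P90: r = 18.9; ranks 18–19 are 7.4, 7.5; interpolating gives 7.49.
Difference: 7.49 − 1.09 = 6.4.

6.40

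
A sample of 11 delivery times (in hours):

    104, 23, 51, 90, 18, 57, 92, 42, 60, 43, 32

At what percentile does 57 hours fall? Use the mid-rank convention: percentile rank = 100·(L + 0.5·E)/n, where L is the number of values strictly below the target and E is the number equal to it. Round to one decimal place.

Sorted: 18, 23, 32, 42, 43, 51, 57, 60, 90, 92, 104.
Count below 57: L = 6; count equal: E = 1; n = 11.
Percentile rank = 100·(6 + 0.5·1)/11 = 100·6.5/11 = 59.09.

59.1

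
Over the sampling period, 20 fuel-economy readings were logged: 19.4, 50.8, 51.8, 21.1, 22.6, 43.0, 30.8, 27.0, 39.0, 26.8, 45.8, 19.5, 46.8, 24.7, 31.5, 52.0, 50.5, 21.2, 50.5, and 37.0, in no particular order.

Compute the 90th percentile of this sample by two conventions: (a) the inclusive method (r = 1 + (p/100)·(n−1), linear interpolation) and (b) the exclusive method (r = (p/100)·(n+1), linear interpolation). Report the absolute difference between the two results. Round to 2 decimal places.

0.80

Sorted: 19.4, 19.5, 21.1, 21.2, 22.6, 24.7, 26.8, 27.0, 30.8, 31.5, 37.0, 39.0, 43.0, 45.8, 46.8, 50.5, 50.5, 50.8, 51.8, 52.0.
n = 20.
(a) r = 18.1; between ranks 18 (50.8) and 19 (51.8): 50.9.
(b) r = 18.9; between ranks 18 (50.8) and 19 (51.8): 51.7.
|50.9 − 51.7| = 0.8.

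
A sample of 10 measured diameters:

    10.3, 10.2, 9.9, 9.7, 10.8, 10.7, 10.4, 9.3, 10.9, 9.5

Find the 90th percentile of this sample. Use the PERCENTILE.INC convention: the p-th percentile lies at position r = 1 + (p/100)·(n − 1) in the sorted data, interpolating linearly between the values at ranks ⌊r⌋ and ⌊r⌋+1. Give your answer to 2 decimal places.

Sorted: 9.3, 9.5, 9.7, 9.9, 10.2, 10.3, 10.4, 10.7, 10.8, 10.9.
n = 10.
r = 1 + (90/100)·(10 − 1) = 1 + 8.1 = 9.1.
Rank 9 is 10.8 and rank 10 is 10.9.
Interpolate: 10.8 + 0.1·(10.9 − 10.8) = 10.8 + 0.1·0.1 = 10.81.

10.81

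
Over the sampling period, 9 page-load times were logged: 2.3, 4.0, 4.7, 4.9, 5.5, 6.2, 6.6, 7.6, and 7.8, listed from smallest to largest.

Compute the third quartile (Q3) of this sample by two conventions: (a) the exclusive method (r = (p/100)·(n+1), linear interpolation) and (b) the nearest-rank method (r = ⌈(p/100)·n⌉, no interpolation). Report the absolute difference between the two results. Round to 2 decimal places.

n = 9.
(a) r = 7.5; between ranks 7 (6.6) and 8 (7.6): 7.1.
(b) the nearest-rank method: rank 7 → 6.6.
|7.1 − 6.6| = 0.5.

0.50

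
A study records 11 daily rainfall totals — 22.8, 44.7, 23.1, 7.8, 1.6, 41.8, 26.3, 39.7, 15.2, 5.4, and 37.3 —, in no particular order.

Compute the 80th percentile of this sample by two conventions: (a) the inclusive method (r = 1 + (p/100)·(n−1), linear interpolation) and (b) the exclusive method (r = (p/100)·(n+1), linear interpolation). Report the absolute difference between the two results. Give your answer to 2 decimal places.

Sorted: 1.6, 5.4, 7.8, 15.2, 22.8, 23.1, 26.3, 37.3, 39.7, 41.8, 44.7.
n = 11.
(a) r = 9 → value at rank 9 = 39.7.
(b) r = 9.6; between ranks 9 (39.7) and 10 (41.8): 40.96.
|39.7 − 40.96| = 1.26.

1.26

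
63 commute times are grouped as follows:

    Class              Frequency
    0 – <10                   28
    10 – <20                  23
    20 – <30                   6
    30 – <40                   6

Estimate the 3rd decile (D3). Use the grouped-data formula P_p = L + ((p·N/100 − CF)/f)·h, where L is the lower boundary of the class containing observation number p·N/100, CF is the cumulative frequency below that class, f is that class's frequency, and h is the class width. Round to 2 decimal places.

N = 63; target position k = 30/100 · 63 = 18.9.
Cumulative frequencies: 28, 51, 57, 63.
Observation 18.9 falls in the class 0 – <10.
L = 0, CF = 0, f = 28, h = 10.
P30 = 0 + ((18.9 − 0)/28)·10 = 0 + 6.75 = 6.75.

6.75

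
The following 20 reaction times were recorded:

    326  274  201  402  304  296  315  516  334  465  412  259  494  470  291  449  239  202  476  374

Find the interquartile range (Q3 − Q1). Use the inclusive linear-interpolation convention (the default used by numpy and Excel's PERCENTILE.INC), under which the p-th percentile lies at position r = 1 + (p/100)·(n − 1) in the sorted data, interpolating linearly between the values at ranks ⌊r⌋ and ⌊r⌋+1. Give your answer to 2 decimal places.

166.25

Sorted: 201, 202, 239, 259, 274, 291, 296, 304, 315, 326, 334, 374, 402, 412, 449, 465, 470, 476, 494, 516.
n = 20.
P25: r = 5.75; ranks 5–6 are 274, 291; interpolating gives 286.75.
P75: r = 15.25; ranks 15–16 are 449, 465; interpolating gives 453.
Difference: 453 − 286.75 = 166.25.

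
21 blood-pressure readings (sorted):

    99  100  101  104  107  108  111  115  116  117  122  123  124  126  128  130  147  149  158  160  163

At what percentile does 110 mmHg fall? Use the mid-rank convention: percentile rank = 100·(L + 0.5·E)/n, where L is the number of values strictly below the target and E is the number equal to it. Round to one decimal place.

Count below 110: L = 6; count equal: E = 0; n = 21.
Percentile rank = 100·(6 + 0.5·0)/21 = 100·6/21 = 28.57.

28.6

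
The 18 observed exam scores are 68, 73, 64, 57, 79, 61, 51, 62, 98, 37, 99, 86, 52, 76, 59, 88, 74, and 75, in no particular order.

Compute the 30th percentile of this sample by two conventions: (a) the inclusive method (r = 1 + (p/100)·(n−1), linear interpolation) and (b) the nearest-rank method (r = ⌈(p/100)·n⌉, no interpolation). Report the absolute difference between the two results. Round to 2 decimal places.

Sorted: 37, 51, 52, 57, 59, 61, 62, 64, 68, 73, 74, 75, 76, 79, 86, 88, 98, 99.
n = 18.
(a) r = 6.1; between ranks 6 (61) and 7 (62): 61.1.
(b) the nearest-rank method: rank 6 → 61.
|61.1 − 61| = 0.1.

0.10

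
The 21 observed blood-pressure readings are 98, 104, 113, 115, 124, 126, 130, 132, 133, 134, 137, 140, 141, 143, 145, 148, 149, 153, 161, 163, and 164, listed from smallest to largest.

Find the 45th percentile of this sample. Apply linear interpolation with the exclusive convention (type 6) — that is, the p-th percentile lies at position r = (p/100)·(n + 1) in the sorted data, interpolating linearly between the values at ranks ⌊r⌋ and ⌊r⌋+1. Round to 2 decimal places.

133.90

n = 21.
r = (45/100)·(21 + 1) = 9.9.
Rank 9 is 133 and rank 10 is 134.
Interpolate: 133 + 0.9·(134 − 133) = 133 + 0.9·1 = 133.9.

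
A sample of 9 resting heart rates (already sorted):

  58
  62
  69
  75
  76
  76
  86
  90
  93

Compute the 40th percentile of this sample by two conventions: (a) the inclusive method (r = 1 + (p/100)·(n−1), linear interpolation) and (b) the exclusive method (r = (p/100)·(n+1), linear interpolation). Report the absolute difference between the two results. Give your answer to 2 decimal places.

0.20

n = 9.
(a) r = 4.2; between ranks 4 (75) and 5 (76): 75.2.
(b) r = 4 → value at rank 4 = 75.
|75.2 − 75| = 0.2.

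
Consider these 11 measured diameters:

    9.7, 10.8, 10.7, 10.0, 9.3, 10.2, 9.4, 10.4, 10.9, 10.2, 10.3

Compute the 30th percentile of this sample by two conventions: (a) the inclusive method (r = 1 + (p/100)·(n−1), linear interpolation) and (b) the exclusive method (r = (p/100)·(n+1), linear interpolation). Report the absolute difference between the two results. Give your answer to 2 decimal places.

Sorted: 9.3, 9.4, 9.7, 10.0, 10.2, 10.2, 10.3, 10.4, 10.7, 10.8, 10.9.
n = 11.
(a) r = 4 → value at rank 4 = 10.
(b) r = 3.6; between ranks 3 (9.7) and 4 (10.0): 9.88.
|10 − 9.88| = 0.12.

0.12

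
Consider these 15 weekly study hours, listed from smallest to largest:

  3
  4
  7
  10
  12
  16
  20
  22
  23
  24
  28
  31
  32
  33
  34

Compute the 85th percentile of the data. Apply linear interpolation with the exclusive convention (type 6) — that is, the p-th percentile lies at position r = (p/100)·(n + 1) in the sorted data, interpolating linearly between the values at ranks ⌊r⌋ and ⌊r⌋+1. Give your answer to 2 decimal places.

n = 15.
r = (85/100)·(15 + 1) = 13.6.
Rank 13 is 32 and rank 14 is 33.
Interpolate: 32 + 0.6·(33 − 32) = 32 + 0.6·1 = 32.6.

32.60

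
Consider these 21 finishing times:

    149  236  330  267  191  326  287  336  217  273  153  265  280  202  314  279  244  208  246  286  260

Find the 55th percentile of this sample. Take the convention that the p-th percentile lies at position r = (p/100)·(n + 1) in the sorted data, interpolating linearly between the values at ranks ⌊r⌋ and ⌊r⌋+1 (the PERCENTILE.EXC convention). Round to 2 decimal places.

267.60

Sorted: 149, 153, 191, 202, 208, 217, 236, 244, 246, 260, 265, 267, 273, 279, 280, 286, 287, 314, 326, 330, 336.
n = 21.
r = (55/100)·(21 + 1) = 12.1.
Rank 12 is 267 and rank 13 is 273.
Interpolate: 267 + 0.1·(273 − 267) = 267 + 0.1·6 = 267.6.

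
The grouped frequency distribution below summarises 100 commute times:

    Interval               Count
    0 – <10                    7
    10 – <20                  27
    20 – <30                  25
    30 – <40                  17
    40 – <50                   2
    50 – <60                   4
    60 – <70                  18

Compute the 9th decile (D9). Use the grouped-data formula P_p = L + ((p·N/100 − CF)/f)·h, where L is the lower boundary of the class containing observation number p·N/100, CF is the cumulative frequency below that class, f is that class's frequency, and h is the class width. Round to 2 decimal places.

N = 100; target position k = 90/100 · 100 = 90.
Cumulative frequencies: 7, 34, 59, 76, 78, 82, 100.
Observation 90 falls in the class 60 – <70.
L = 60, CF = 82, f = 18, h = 10.
P90 = 60 + ((90 − 82)/18)·10 = 60 + 4.44444 = 64.4444.

64.44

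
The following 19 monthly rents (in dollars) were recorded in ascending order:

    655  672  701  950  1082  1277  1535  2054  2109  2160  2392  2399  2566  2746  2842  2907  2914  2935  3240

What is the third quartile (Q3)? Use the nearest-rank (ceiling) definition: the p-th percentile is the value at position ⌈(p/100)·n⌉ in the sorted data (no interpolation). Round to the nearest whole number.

2842

n = 19.
Position = ⌈75/100 · 19⌉ = ⌈14.25⌉ = 15.
The value at rank 15 is 2842.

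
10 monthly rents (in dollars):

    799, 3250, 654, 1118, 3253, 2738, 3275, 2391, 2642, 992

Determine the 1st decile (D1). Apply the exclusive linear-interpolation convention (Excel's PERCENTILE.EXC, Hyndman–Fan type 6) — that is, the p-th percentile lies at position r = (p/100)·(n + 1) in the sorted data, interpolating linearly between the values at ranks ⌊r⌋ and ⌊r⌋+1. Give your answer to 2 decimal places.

Sorted: 654, 799, 992, 1118, 2391, 2642, 2738, 3250, 3253, 3275.
n = 10.
r = (10/100)·(10 + 1) = 1.1.
Rank 1 is 654 and rank 2 is 799.
Interpolate: 654 + 0.1·(799 − 654) = 654 + 0.1·145 = 668.5.

668.50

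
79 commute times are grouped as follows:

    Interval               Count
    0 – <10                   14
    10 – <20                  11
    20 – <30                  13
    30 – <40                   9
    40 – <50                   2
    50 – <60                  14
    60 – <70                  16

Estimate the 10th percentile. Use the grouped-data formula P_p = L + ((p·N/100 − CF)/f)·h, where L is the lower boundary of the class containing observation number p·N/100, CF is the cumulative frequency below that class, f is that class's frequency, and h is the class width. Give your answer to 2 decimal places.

N = 79; target position k = 10/100 · 79 = 7.9.
Cumulative frequencies: 14, 25, 38, 47, 49, 63, 79.
Observation 7.9 falls in the class 0 – <10.
L = 0, CF = 0, f = 14, h = 10.
P10 = 0 + ((7.9 − 0)/14)·10 = 0 + 5.64286 = 5.64286.

5.64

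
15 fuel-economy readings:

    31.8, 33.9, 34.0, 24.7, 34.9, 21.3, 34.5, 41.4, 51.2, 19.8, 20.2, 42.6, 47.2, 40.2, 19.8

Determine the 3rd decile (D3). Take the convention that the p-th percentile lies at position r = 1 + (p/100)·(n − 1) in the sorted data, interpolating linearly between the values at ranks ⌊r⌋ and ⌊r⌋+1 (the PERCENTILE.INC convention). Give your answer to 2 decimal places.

Sorted: 19.8, 19.8, 20.2, 21.3, 24.7, 31.8, 33.9, 34.0, 34.5, 34.9, 40.2, 41.4, 42.6, 47.2, 51.2.
n = 15.
r = 1 + (30/100)·(15 − 1) = 1 + 4.2 = 5.2.
Rank 5 is 24.7 and rank 6 is 31.8.
Interpolate: 24.7 + 0.2·(31.8 − 24.7) = 24.7 + 0.2·7.1 = 26.12.

26.12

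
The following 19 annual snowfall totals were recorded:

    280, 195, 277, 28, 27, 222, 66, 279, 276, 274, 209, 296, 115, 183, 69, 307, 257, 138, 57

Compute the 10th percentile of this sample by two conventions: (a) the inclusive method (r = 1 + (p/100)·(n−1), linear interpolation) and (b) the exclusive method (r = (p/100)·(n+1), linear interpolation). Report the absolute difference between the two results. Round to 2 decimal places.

23.20

Sorted: 27, 28, 57, 66, 69, 115, 138, 183, 195, 209, 222, 257, 274, 276, 277, 279, 280, 296, 307.
n = 19.
(a) r = 2.8; between ranks 2 (28) and 3 (57): 51.2.
(b) r = 2 → value at rank 2 = 28.
|51.2 − 28| = 23.2.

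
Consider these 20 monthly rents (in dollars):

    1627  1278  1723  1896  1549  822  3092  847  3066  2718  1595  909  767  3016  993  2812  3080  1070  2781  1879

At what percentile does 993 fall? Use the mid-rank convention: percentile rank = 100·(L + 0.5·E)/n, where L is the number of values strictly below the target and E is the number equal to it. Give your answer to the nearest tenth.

Sorted: 767, 822, 847, 909, 993, 1070, 1278, 1549, 1595, 1627, 1723, 1879, 1896, 2718, 2781, 2812, 3016, 3066, 3080, 3092.
Count below 993: L = 4; count equal: E = 1; n = 20.
Percentile rank = 100·(4 + 0.5·1)/20 = 100·4.5/20 = 22.5.

22.5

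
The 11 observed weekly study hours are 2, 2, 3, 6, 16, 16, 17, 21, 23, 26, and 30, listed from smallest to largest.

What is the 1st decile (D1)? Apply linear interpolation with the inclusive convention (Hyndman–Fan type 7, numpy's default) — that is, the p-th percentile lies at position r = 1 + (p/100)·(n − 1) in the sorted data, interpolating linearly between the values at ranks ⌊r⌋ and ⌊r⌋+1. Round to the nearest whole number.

2

n = 11.
r = 1 + (10/100)·(11 − 1) = 1 + 1 = 2.
r is an integer, so P10 is the value at rank 2: 2.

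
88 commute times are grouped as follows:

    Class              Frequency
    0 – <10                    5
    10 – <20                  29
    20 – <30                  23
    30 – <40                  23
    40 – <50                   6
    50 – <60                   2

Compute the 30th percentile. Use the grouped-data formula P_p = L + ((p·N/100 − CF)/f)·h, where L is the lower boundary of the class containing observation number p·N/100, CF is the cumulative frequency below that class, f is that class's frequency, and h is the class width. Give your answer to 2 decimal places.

17.38

N = 88; target position k = 30/100 · 88 = 26.4.
Cumulative frequencies: 5, 34, 57, 80, 86, 88.
Observation 26.4 falls in the class 10 – <20.
L = 10, CF = 5, f = 29, h = 10.
P30 = 10 + ((26.4 − 5)/29)·10 = 10 + 7.37931 = 17.3793.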